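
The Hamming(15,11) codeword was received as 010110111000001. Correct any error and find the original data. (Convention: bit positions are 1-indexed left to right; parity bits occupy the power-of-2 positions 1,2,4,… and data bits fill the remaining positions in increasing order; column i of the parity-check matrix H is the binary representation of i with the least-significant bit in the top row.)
Syndrome s = H · r^T (mod 2), r = 010110111000001:
  s[0] = (101010101010101)·(010110111000001) mod 2 = 0+0+0+0+1+0+1+0+1+0+0+0+0+0+1 mod 2 = 0
  s[1] = (011001100110011)·(010110111000001) mod 2 = 0+1+0+0+0+0+1+0+0+0+0+0+0+0+1 mod 2 = 1
  s[2] = (000111100001111)·(010110111000001) mod 2 = 0+0+0+1+1+0+1+0+0+0+0+0+0+0+1 mod 2 = 0
  s[3] = (000000011111111)·(010110111000001) mod 2 = 0+0+0+0+0+0+0+1+1+0+0+0+0+0+1 mod 2 = 1
Syndrome = 0101
Column 10 of H equals this syndrome → error at bit 10 (1-indexed).
Flip bit 10: 010110111000001 → 010110111100001
Extract data bits at positions {3,5,6,7,9,10,11,12,13,14,15}: 01011100001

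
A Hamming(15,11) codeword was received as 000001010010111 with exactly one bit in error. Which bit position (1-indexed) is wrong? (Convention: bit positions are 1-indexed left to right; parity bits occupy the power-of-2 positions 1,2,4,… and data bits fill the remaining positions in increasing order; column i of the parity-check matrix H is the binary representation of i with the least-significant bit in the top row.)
Syndrome s = H · r^T (mod 2), r = 000001010010111:
  s[0] = (101010101010101)·(000001010010111) mod 2 = 0+0+0+0+0+0+0+0+0+0+1+0+1+0+1 mod 2 = 1
  s[1] = (011001100110011)·(000001010010111) mod 2 = 0+0+0+0+0+1+0+0+0+0+1+0+0+1+1 mod 2 = 0
  s[2] = (000111100001111)·(000001010010111) mod 2 = 0+0+0+0+0+1+0+0+0+0+0+0+1+1+1 mod 2 = 0
  s[3] = (000000011111111)·(000001010010111) mod 2 = 0+0+0+0+0+0+0+1+0+0+1+0+1+1+1 mod 2 = 1
Syndrome = 1001
Column i of H is the binary representation of i, so the syndrome is the binary index of the flipped bit.
Read s = 1001 with s[0] as LSB: 1·2^0 + 0·2^1 + 0·2^2 + 1·2^3 = 9.
Error is at bit position 9.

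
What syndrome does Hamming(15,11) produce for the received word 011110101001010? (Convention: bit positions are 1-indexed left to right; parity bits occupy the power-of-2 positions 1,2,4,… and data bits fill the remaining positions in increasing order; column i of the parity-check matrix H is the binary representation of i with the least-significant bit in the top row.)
Syndrome s = H · r^T (mod 2), r = 011110101001010:
  s[0] = (101010101010101)·(011110101001010) mod 2 = 0+0+1+0+1+0+1+0+1+0+0+0+0+0+0 mod 2 = 0
  s[1] = (011001100110011)·(011110101001010) mod 2 = 0+1+1+0+0+0+1+0+0+0+0+0+0+1+0 mod 2 = 0
  s[2] = (000111100001111)·(011110101001010) mod 2 = 0+0+0+1+1+0+1+0+0+0+0+1+0+1+0 mod 2 = 1
  s[3] = (000000011111111)·(011110101001010) mod 2 = 0+0+0+0+0+0+0+0+1+0+0+1+0+1+0 mod 2 = 1
Syndrome = 0011
Non-zero syndrome: error at position 12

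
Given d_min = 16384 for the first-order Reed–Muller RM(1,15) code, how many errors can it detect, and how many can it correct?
Detection only: up to d_min − 1 = 16383 errors.
Correction: up to ⌊(d_min − 1)/2⌋ = ⌊16383/2⌋ = 8191 errors.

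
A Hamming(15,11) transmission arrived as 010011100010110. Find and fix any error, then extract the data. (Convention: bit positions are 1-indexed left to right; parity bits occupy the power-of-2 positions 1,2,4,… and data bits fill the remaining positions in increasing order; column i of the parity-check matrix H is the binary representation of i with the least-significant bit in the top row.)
Syndrome s = H · r^T (mod 2), r = 010011100010110:
  s[0] = (101010101010101)·(010011100010110) mod 2 = 0+0+0+0+1+0+1+0+0+0+1+0+1+0+0 mod 2 = 0
  s[1] = (011001100110011)·(010011100010110) mod 2 = 0+1+0+0+0+1+1+0+0+0+1+0+0+1+0 mod 2 = 1
  s[2] = (000111100001111)·(010011100010110) mod 2 = 0+0+0+0+1+1+1+0+0+0+0+0+1+1+0 mod 2 = 1
  s[3] = (000000011111111)·(010011100010110) mod 2 = 0+0+0+0+0+0+0+0+0+0+1+0+1+1+0 mod 2 = 1
Syndrome = 0111
Column 14 of H equals this syndrome → error at bit 14 (1-indexed).
Flip bit 14: 010011100010110 → 010011100010100
Extract data bits at positions {3,5,6,7,9,10,11,12,13,14,15}: 01110010100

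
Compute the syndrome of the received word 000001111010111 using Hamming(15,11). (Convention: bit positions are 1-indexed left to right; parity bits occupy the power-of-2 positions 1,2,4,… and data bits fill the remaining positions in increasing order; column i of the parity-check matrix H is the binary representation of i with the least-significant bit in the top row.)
Syndrome s = H · r^T (mod 2), r = 000001111010111:
  s[0] = (101010101010101)·(000001111010111) mod 2 = 0+0+0+0+0+0+1+0+1+0+1+0+1+0+1 mod 2 = 1
  s[1] = (011001100110011)·(000001111010111) mod 2 = 0+0+0+0+0+1+1+0+0+0+1+0+0+1+1 mod 2 = 1
  s[2] = (000111100001111)·(000001111010111) mod 2 = 0+0+0+0+0+1+1+0+0+0+0+0+1+1+1 mod 2 = 1
  s[3] = (000000011111111)·(000001111010111) mod 2 = 0+0+0+0+0+0+0+1+1+0+1+0+1+1+1 mod 2 = 0
Syndrome = 1110
Non-zero syndrome: error at position 7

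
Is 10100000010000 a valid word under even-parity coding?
Sum of all bits: 1+0+1+0+0+0+0+0+0+1+0+0+0+0 = 3; 3 mod 2 = 1. Result is 1 → parity error detected.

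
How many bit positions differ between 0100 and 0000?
XOR = 0100, count of 1s = 1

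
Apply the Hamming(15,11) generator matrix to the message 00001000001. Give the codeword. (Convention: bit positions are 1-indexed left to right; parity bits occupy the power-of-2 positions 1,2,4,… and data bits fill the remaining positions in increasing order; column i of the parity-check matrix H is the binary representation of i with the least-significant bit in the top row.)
Codeword c = d · G (mod 2), d = 00001000001:
  c[0] = d·G[:,0] = (00001000001)·(11011010101) mod 2 = 0+0+0+0+1+0+0+0+0+0+1 mod 2 = 0
  c[1] = d·G[:,1] = (00001000001)·(10110110011) mod 2 = 0+0+0+0+0+0+0+0+0+0+1 mod 2 = 1
  c[2] = d·G[:,2] = (00001000001)·(10000000000) mod 2 = 0+0+0+0+0+0+0+0+0+0+0 mod 2 = 0
  c[3] = d·G[:,3] = (00001000001)·(01110001111) mod 2 = 0+0+0+0+0+0+0+0+0+0+1 mod 2 = 1
  c[4] = d·G[:,4] = (00001000001)·(01000000000) mod 2 = 0+0+0+0+0+0+0+0+0+0+0 mod 2 = 0
  c[5] = d·G[:,5] = (00001000001)·(00100000000) mod 2 = 0+0+0+0+0+0+0+0+0+0+0 mod 2 = 0
  c[6] = d·G[:,6] = (00001000001)·(00010000000) mod 2 = 0+0+0+0+0+0+0+0+0+0+0 mod 2 = 0
  c[7] = d·G[:,7] = (00001000001)·(00001111111) mod 2 = 0+0+0+0+1+0+0+0+0+0+1 mod 2 = 0
  c[8] = d·G[:,8] = (00001000001)·(00001000000) mod 2 = 0+0+0+0+1+0+0+0+0+0+0 mod 2 = 1
  c[9] = d·G[:,9] = (00001000001)·(00000100000) mod 2 = 0+0+0+0+0+0+0+0+0+0+0 mod 2 = 0
  c[10] = d·G[:,10] = (00001000001)·(00000010000) mod 2 = 0+0+0+0+0+0+0+0+0+0+0 mod 2 = 0
  c[11] = d·G[:,11] = (00001000001)·(00000001000) mod 2 = 0+0+0+0+0+0+0+0+0+0+0 mod 2 = 0
  c[12] = d·G[:,12] = (00001000001)·(00000000100) mod 2 = 0+0+0+0+0+0+0+0+0+0+0 mod 2 = 0
  c[13] = d·G[:,13] = (00001000001)·(00000000010) mod 2 = 0+0+0+0+0+0+0+0+0+0+0 mod 2 = 0
  c[14] = d·G[:,14] = (00001000001)·(00000000001) mod 2 = 0+0+0+0+0+0+0+0+0+0+1 mod 2 = 1
Codeword = 010100001000001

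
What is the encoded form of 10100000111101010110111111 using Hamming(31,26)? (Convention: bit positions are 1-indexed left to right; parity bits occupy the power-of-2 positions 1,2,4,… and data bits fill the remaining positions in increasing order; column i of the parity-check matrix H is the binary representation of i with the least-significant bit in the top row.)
Codeword c = d · G (mod 2), d = 10100000111101010110111111:
  c[0] = d·G[:,0] = (10100000111101010110111111)·(11011010101101010101010101) mod 2 = 1+0+0+0+0+0+0+0+1+0+1+1+0+1+0+1+0+1+0+0+0+1+0+1+0+1 mod 2 = 0
  c[1] = d·G[:,1] = (10100000111101010110111111)·(10110110011011001100110011) mod 2 = 1+0+1+0+0+0+0+0+0+1+1+0+0+1+0+0+0+1+0+0+1+1+0+0+1+1 mod 2 = 0
  c[2] = d·G[:,2] = (10100000111101010110111111)·(10000000000000000000000000) mod 2 = 1+0+0+0+0+0+0+0+0+0+0+0+0+0+0+0+0+0+0+0+0+0+0+0+0+0 mod 2 = 1
  c[3] = d·G[:,3] = (10100000111101010110111111)·(01110001111000111100001111) mod 2 = 0+0+1+0+0+0+0+0+1+1+1+0+0+0+0+1+0+1+0+0+0+0+1+1+1+1 mod 2 = 0
  c[4] = d·G[:,4] = (10100000111101010110111111)·(01000000000000000000000000) mod 2 = 0+0+0+0+0+0+0+0+0+0+0+0+0+0+0+0+0+0+0+0+0+0+0+0+0+0 mod 2 = 0
  c[5] = d·G[:,5] = (10100000111101010110111111)·(00100000000000000000000000) mod 2 = 0+0+1+0+0+0+0+0+0+0+0+0+0+0+0+0+0+0+0+0+0+0+0+0+0+0 mod 2 = 1
  c[6] = d·G[:,6] = (10100000111101010110111111)·(00010000000000000000000000) mod 2 = 0+0+0+0+0+0+0+0+0+0+0+0+0+0+0+0+0+0+0+0+0+0+0+0+0+0 mod 2 = 0
  c[7] = d·G[:,7] = (10100000111101010110111111)·(00001111111000000011111111) mod 2 = 0+0+0+0+0+0+0+0+1+1+1+0+0+0+0+0+0+0+1+0+1+1+1+1+1+1 mod 2 = 0
  c[8] = d·G[:,8] = (10100000111101010110111111)·(00001000000000000000000000) mod 2 = 0+0+0+0+0+0+0+0+0+0+0+0+0+0+0+0+0+0+0+0+0+0+0+0+0+0 mod 2 = 0
  c[9] = d·G[:,9] = (10100000111101010110111111)·(00000100000000000000000000) mod 2 = 0+0+0+0+0+0+0+0+0+0+0+0+0+0+0+0+0+0+0+0+0+0+0+0+0+0 mod 2 = 0
  c[10] = d·G[:,10] = (10100000111101010110111111)·(00000010000000000000000000) mod 2 = 0+0+0+0+0+0+0+0+0+0+0+0+0+0+0+0+0+0+0+0+0+0+0+0+0+0 mod 2 = 0
  c[11] = d·G[:,11] = (10100000111101010110111111)·(00000001000000000000000000) mod 2 = 0+0+0+0+0+0+0+0+0+0+0+0+0+0+0+0+0+0+0+0+0+0+0+0+0+0 mod 2 = 0
  c[12] = d·G[:,12] = (10100000111101010110111111)·(00000000100000000000000000) mod 2 = 0+0+0+0+0+0+0+0+1+0+0+0+0+0+0+0+0+0+0+0+0+0+0+0+0+0 mod 2 = 1
  c[13] = d·G[:,13] = (10100000111101010110111111)·(00000000010000000000000000) mod 2 = 0+0+0+0+0+0+0+0+0+1+0+0+0+0+0+0+0+0+0+0+0+0+0+0+0+0 mod 2 = 1
  c[14] = d·G[:,14] = (10100000111101010110111111)·(00000000001000000000000000) mod 2 = 0+0+0+0+0+0+0+0+0+0+1+0+0+0+0+0+0+0+0+0+0+0+0+0+0+0 mod 2 = 1
  c[15] = d·G[:,15] = (10100000111101010110111111)·(00000000000111111111111111) mod 2 = 0+0+0+0+0+0+0+0+0+0+0+1+0+1+0+1+0+1+1+0+1+1+1+1+1+1 mod 2 = 1
  c[16] = d·G[:,16] = (10100000111101010110111111)·(00000000000100000000000000) mod 2 = 0+0+0+0+0+0+0+0+0+0+0+1+0+0+0+0+0+0+0+0+0+0+0+0+0+0 mod 2 = 1
  c[17] = d·G[:,17] = (10100000111101010110111111)·(00000000000010000000000000) mod 2 = 0+0+0+0+0+0+0+0+0+0+0+0+0+0+0+0+0+0+0+0+0+0+0+0+0+0 mod 2 = 0
  c[18] = d·G[:,18] = (10100000111101010110111111)·(00000000000001000000000000) mod 2 = 0+0+0+0+0+0+0+0+0+0+0+0+0+1+0+0+0+0+0+0+0+0+0+0+0+0 mod 2 = 1
  c[19] = d·G[:,19] = (10100000111101010110111111)·(00000000000000100000000000) mod 2 = 0+0+0+0+0+0+0+0+0+0+0+0+0+0+0+0+0+0+0+0+0+0+0+0+0+0 mod 2 = 0
  c[20] = d·G[:,20] = (10100000111101010110111111)·(00000000000000010000000000) mod 2 = 0+0+0+0+0+0+0+0+0+0+0+0+0+0+0+1+0+0+0+0+0+0+0+0+0+0 mod 2 = 1
  c[21] = d·G[:,21] = (10100000111101010110111111)·(00000000000000001000000000) mod 2 = 0+0+0+0+0+0+0+0+0+0+0+0+0+0+0+0+0+0+0+0+0+0+0+0+0+0 mod 2 = 0
  c[22] = d·G[:,22] = (10100000111101010110111111)·(00000000000000000100000000) mod 2 = 0+0+0+0+0+0+0+0+0+0+0+0+0+0+0+0+0+1+0+0+0+0+0+0+0+0 mod 2 = 1
  c[23] = d·G[:,23] = (10100000111101010110111111)·(00000000000000000010000000) mod 2 = 0+0+0+0+0+0+0+0+0+0+0+0+0+0+0+0+0+0+1+0+0+0+0+0+0+0 mod 2 = 1
  c[24] = d·G[:,24] = (10100000111101010110111111)·(00000000000000000001000000) mod 2 = 0+0+0+0+0+0+0+0+0+0+0+0+0+0+0+0+0+0+0+0+0+0+0+0+0+0 mod 2 = 0
  c[25] = d·G[:,25] = (10100000111101010110111111)·(00000000000000000000100000) mod 2 = 0+0+0+0+0+0+0+0+0+0+0+0+0+0+0+0+0+0+0+0+1+0+0+0+0+0 mod 2 = 1
  c[26] = d·G[:,26] = (10100000111101010110111111)·(00000000000000000000010000) mod 2 = 0+0+0+0+0+0+0+0+0+0+0+0+0+0+0+0+0+0+0+0+0+1+0+0+0+0 mod 2 = 1
  c[27] = d·G[:,27] = (10100000111101010110111111)·(00000000000000000000001000) mod 2 = 0+0+0+0+0+0+0+0+0+0+0+0+0+0+0+0+0+0+0+0+0+0+1+0+0+0 mod 2 = 1
  c[28] = d·G[:,28] = (10100000111101010110111111)·(00000000000000000000000100) mod 2 = 0+0+0+0+0+0+0+0+0+0+0+0+0+0+0+0+0+0+0+0+0+0+0+1+0+0 mod 2 = 1
  c[29] = d·G[:,29] = (10100000111101010110111111)·(00000000000000000000000010) mod 2 = 0+0+0+0+0+0+0+0+0+0+0+0+0+0+0+0+0+0+0+0+0+0+0+0+1+0 mod 2 = 1
  c[30] = d·G[:,30] = (10100000111101010110111111)·(00000000000000000000000001) mod 2 = 0+0+0+0+0+0+0+0+0+0+0+0+0+0+0+0+0+0+0+0+0+0+0+0+0+1 mod 2 = 1
Codeword = 0010010000001111101010110111111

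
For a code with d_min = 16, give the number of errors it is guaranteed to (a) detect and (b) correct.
(a) Detection requires d_min ≥ e+1, so e ≤ d_min − 1 = 15.
(b) Correction requires d_min ≥ 2t+1, so t ≤ ⌊(d_min − 1)/2⌋ = ⌊15/2⌋ = 7.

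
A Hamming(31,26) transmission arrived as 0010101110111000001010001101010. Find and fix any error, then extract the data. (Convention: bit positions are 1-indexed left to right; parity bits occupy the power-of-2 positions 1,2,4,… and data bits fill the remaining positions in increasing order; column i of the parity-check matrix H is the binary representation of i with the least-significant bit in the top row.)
Syndrome s = H · r^T (mod 2), r = 0010101110111000001010001101010:
  s[0] = (1010101010101010101010101010101)·(0010101110111000001010001101010) mod 2 = 0+0+1+0+1+0+1+0+1+0+1+0+1+0+0+0+0+0+1+0+1+0+0+0+1+0+0+0+0+0+0 mod 2 = 1
  s[1] = (0110011001100110011001100110011)·(0010101110111000001010001101010) mod 2 = 0+0+1+0+0+0+1+0+0+0+1+0+0+0+0+0+0+0+1+0+0+0+0+0+0+1+0+0+0+1+0 mod 2 = 0
  s[2] = (0001111000011110000111100001111)·(0010101110111000001010001101010) mod 2 = 0+0+0+0+1+0+1+0+0+0+0+1+1+0+0+0+0+0+0+0+1+0+0+0+0+0+0+1+0+1+0 mod 2 = 1
  s[3] = (0000000111111110000000011111111)·(0010101110111000001010001101010) mod 2 = 0+0+0+0+0+0+0+1+1+0+1+1+1+0+0+0+0+0+0+0+0+0+0+0+1+1+0+1+0+1+0 mod 2 = 1
  s[4] = (0000000000000001111111111111111)·(0010101110111000001010001101010) mod 2 = 0+0+0+0+0+0+0+0+0+0+0+0+0+0+0+0+0+0+1+0+1+0+0+0+1+1+0+1+0+1+0 mod 2 = 0
Syndrome = 10110
Column 13 of H equals this syndrome → error at bit 13 (1-indexed).
Flip bit 13: 0010101110111000001010001101010 → 0010101110110000001010001101010
Extract data bits at positions {3,5,6,7,9,10,11,12,13,14,15,17,18,19,20,21,22,23,24,25,26,27,28,29,30,31}: 11011011000001010001101010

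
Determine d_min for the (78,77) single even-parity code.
d_min = 2 (flipping one data bit also flips the parity bit, so the two closest codewords differ in exactly 2 positions).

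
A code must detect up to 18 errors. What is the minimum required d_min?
Detecting e errors requires d_min ≥ e + 1 = 18 + 1 = 19.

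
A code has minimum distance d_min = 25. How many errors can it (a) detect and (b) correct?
(a) Detection requires d_min ≥ e+1, so e ≤ d_min − 1 = 24.
(b) Correction requires d_min ≥ 2t+1, so t ≤ ⌊(d_min − 1)/2⌋ = ⌊24/2⌋ = 12.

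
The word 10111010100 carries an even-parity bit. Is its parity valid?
Sum of all bits: 1+0+1+1+1+0+1+0+1+0+0 = 6; 6 mod 2 = 0. Result is 0 → valid parity.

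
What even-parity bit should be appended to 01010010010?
Sum of data bits: 0+1+0+1+0+0+1+0+0+1+0 = 4.
4 mod 2 = 0, so parity bit = 0.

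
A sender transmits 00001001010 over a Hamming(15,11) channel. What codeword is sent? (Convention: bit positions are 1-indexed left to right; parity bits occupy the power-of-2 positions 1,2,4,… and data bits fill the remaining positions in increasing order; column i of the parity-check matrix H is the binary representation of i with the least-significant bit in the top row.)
Codeword c = d · G (mod 2), d = 00001001010:
  c[0] = d·G[:,0] = (00001001010)·(11011010101) mod 2 = 0+0+0+0+1+0+0+0+0+0+0 mod 2 = 1
  c[1] = d·G[:,1] = (00001001010)·(10110110011) mod 2 = 0+0+0+0+0+0+0+0+0+1+0 mod 2 = 1
  c[2] = d·G[:,2] = (00001001010)·(10000000000) mod 2 = 0+0+0+0+0+0+0+0+0+0+0 mod 2 = 0
  c[3] = d·G[:,3] = (00001001010)·(01110001111) mod 2 = 0+0+0+0+0+0+0+1+0+1+0 mod 2 = 0
  c[4] = d·G[:,4] = (00001001010)·(01000000000) mod 2 = 0+0+0+0+0+0+0+0+0+0+0 mod 2 = 0
  c[5] = d·G[:,5] = (00001001010)·(00100000000) mod 2 = 0+0+0+0+0+0+0+0+0+0+0 mod 2 = 0
  c[6] = d·G[:,6] = (00001001010)·(00010000000) mod 2 = 0+0+0+0+0+0+0+0+0+0+0 mod 2 = 0
  c[7] = d·G[:,7] = (00001001010)·(00001111111) mod 2 = 0+0+0+0+1+0+0+1+0+1+0 mod 2 = 1
  c[8] = d·G[:,8] = (00001001010)·(00001000000) mod 2 = 0+0+0+0+1+0+0+0+0+0+0 mod 2 = 1
  c[9] = d·G[:,9] = (00001001010)·(00000100000) mod 2 = 0+0+0+0+0+0+0+0+0+0+0 mod 2 = 0
  c[10] = d·G[:,10] = (00001001010)·(00000010000) mod 2 = 0+0+0+0+0+0+0+0+0+0+0 mod 2 = 0
  c[11] = d·G[:,11] = (00001001010)·(00000001000) mod 2 = 0+0+0+0+0+0+0+1+0+0+0 mod 2 = 1
  c[12] = d·G[:,12] = (00001001010)·(00000000100) mod 2 = 0+0+0+0+0+0+0+0+0+0+0 mod 2 = 0
  c[13] = d·G[:,13] = (00001001010)·(00000000010) mod 2 = 0+0+0+0+0+0+0+0+0+1+0 mod 2 = 1
  c[14] = d·G[:,14] = (00001001010)·(00000000001) mod 2 = 0+0+0+0+0+0+0+0+0+0+0 mod 2 = 0
Codeword = 110000011001010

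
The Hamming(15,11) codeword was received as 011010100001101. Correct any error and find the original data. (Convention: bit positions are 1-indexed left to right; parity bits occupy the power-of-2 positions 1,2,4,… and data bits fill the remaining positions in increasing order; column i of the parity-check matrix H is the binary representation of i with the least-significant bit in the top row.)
Syndrome s = H · r^T (mod 2), r = 011010100001101:
  s[0] = (101010101010101)·(011010100001101) mod 2 = 0+0+1+0+1+0+1+0+0+0+0+0+1+0+1 mod 2 = 1
  s[1] = (011001100110011)·(011010100001101) mod 2 = 0+1+1+0+0+0+1+0+0+0+0+0+0+0+1 mod 2 = 0
  s[2] = (000111100001111)·(011010100001101) mod 2 = 0+0+0+0+1+0+1+0+0+0+0+1+1+0+1 mod 2 = 1
  s[3] = (000000011111111)·(011010100001101) mod 2 = 0+0+0+0+0+0+0+0+0+0+0+1+1+0+1 mod 2 = 1
Syndrome = 1011
Column 13 of H equals this syndrome → error at bit 13 (1-indexed).
Flip bit 13: 011010100001101 → 011010100001001
Extract data bits at positions {3,5,6,7,9,10,11,12,13,14,15}: 11010001001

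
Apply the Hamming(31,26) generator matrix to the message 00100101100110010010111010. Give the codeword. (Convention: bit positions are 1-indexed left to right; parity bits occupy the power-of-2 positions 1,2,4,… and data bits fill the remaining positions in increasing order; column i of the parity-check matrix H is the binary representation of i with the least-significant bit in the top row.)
Codeword c = d · G (mod 2), d = 00100101100110010010111010:
  c[0] = d·G[:,0] = (00100101100110010010111010)·(11011010101101010101010101) mod 2 = 0+0+0+0+0+0+0+0+1+0+0+1+0+0+0+1+0+0+0+0+0+1+0+0+0+0 mod 2 = 0
  c[1] = d·G[:,1] = (00100101100110010010111010)·(10110110011011001100110011) mod 2 = 0+0+1+0+0+1+0+0+0+0+0+0+1+0+0+0+0+0+0+0+1+1+0+0+1+0 mod 2 = 0
  c[2] = d·G[:,2] = (00100101100110010010111010)·(10000000000000000000000000) mod 2 = 0+0+0+0+0+0+0+0+0+0+0+0+0+0+0+0+0+0+0+0+0+0+0+0+0+0 mod 2 = 0
  c[3] = d·G[:,3] = (00100101100110010010111010)·(01110001111000111100001111) mod 2 = 0+0+1+0+0+0+0+1+1+0+0+0+0+0+0+1+0+0+0+0+0+0+1+0+1+0 mod 2 = 0
  c[4] = d·G[:,4] = (00100101100110010010111010)·(01000000000000000000000000) mod 2 = 0+0+0+0+0+0+0+0+0+0+0+0+0+0+0+0+0+0+0+0+0+0+0+0+0+0 mod 2 = 0
  c[5] = d·G[:,5] = (00100101100110010010111010)·(00100000000000000000000000) mod 2 = 0+0+1+0+0+0+0+0+0+0+0+0+0+0+0+0+0+0+0+0+0+0+0+0+0+0 mod 2 = 1
  c[6] = d·G[:,6] = (00100101100110010010111010)·(00010000000000000000000000) mod 2 = 0+0+0+0+0+0+0+0+0+0+0+0+0+0+0+0+0+0+0+0+0+0+0+0+0+0 mod 2 = 0
  c[7] = d·G[:,7] = (00100101100110010010111010)·(00001111111000000011111111) mod 2 = 0+0+0+0+0+1+0+1+1+0+0+0+0+0+0+0+0+0+1+0+1+1+1+0+1+0 mod 2 = 0
  c[8] = d·G[:,8] = (00100101100110010010111010)·(00001000000000000000000000) mod 2 = 0+0+0+0+0+0+0+0+0+0+0+0+0+0+0+0+0+0+0+0+0+0+0+0+0+0 mod 2 = 0
  c[9] = d·G[:,9] = (00100101100110010010111010)·(00000100000000000000000000) mod 2 = 0+0+0+0+0+1+0+0+0+0+0+0+0+0+0+0+0+0+0+0+0+0+0+0+0+0 mod 2 = 1
  c[10] = d·G[:,10] = (00100101100110010010111010)·(00000010000000000000000000) mod 2 = 0+0+0+0+0+0+0+0+0+0+0+0+0+0+0+0+0+0+0+0+0+0+0+0+0+0 mod 2 = 0
  c[11] = d·G[:,11] = (00100101100110010010111010)·(00000001000000000000000000) mod 2 = 0+0+0+0+0+0+0+1+0+0+0+0+0+0+0+0+0+0+0+0+0+0+0+0+0+0 mod 2 = 1
  c[12] = d·G[:,12] = (00100101100110010010111010)·(00000000100000000000000000) mod 2 = 0+0+0+0+0+0+0+0+1+0+0+0+0+0+0+0+0+0+0+0+0+0+0+0+0+0 mod 2 = 1
  c[13] = d·G[:,13] = (00100101100110010010111010)·(00000000010000000000000000) mod 2 = 0+0+0+0+0+0+0+0+0+0+0+0+0+0+0+0+0+0+0+0+0+0+0+0+0+0 mod 2 = 0
  c[14] = d·G[:,14] = (00100101100110010010111010)·(00000000001000000000000000) mod 2 = 0+0+0+0+0+0+0+0+0+0+0+0+0+0+0+0+0+0+0+0+0+0+0+0+0+0 mod 2 = 0
  c[15] = d·G[:,15] = (00100101100110010010111010)·(00000000000111111111111111) mod 2 = 0+0+0+0+0+0+0+0+0+0+0+1+1+0+0+1+0+0+1+0+1+1+1+0+1+0 mod 2 = 0
  c[16] = d·G[:,16] = (00100101100110010010111010)·(00000000000100000000000000) mod 2 = 0+0+0+0+0+0+0+0+0+0+0+1+0+0+0+0+0+0+0+0+0+0+0+0+0+0 mod 2 = 1
  c[17] = d·G[:,17] = (00100101100110010010111010)·(00000000000010000000000000) mod 2 = 0+0+0+0+0+0+0+0+0+0+0+0+1+0+0+0+0+0+0+0+0+0+0+0+0+0 mod 2 = 1
  c[18] = d·G[:,18] = (00100101100110010010111010)·(00000000000001000000000000) mod 2 = 0+0+0+0+0+0+0+0+0+0+0+0+0+0+0+0+0+0+0+0+0+0+0+0+0+0 mod 2 = 0
  c[19] = d·G[:,19] = (00100101100110010010111010)·(00000000000000100000000000) mod 2 = 0+0+0+0+0+0+0+0+0+0+0+0+0+0+0+0+0+0+0+0+0+0+0+0+0+0 mod 2 = 0
  c[20] = d·G[:,20] = (00100101100110010010111010)·(00000000000000010000000000) mod 2 = 0+0+0+0+0+0+0+0+0+0+0+0+0+0+0+1+0+0+0+0+0+0+0+0+0+0 mod 2 = 1
  c[21] = d·G[:,21] = (00100101100110010010111010)·(00000000000000001000000000) mod 2 = 0+0+0+0+0+0+0+0+0+0+0+0+0+0+0+0+0+0+0+0+0+0+0+0+0+0 mod 2 = 0
  c[22] = d·G[:,22] = (00100101100110010010111010)·(00000000000000000100000000) mod 2 = 0+0+0+0+0+0+0+0+0+0+0+0+0+0+0+0+0+0+0+0+0+0+0+0+0+0 mod 2 = 0
  c[23] = d·G[:,23] = (00100101100110010010111010)·(00000000000000000010000000) mod 2 = 0+0+0+0+0+0+0+0+0+0+0+0+0+0+0+0+0+0+1+0+0+0+0+0+0+0 mod 2 = 1
  c[24] = d·G[:,24] = (00100101100110010010111010)·(00000000000000000001000000) mod 2 = 0+0+0+0+0+0+0+0+0+0+0+0+0+0+0+0+0+0+0+0+0+0+0+0+0+0 mod 2 = 0
  c[25] = d·G[:,25] = (00100101100110010010111010)·(00000000000000000000100000) mod 2 = 0+0+0+0+0+0+0+0+0+0+0+0+0+0+0+0+0+0+0+0+1+0+0+0+0+0 mod 2 = 1
  c[26] = d·G[:,26] = (00100101100110010010111010)·(00000000000000000000010000) mod 2 = 0+0+0+0+0+0+0+0+0+0+0+0+0+0+0+0+0+0+0+0+0+1+0+0+0+0 mod 2 = 1
  c[27] = d·G[:,27] = (00100101100110010010111010)·(00000000000000000000001000) mod 2 = 0+0+0+0+0+0+0+0+0+0+0+0+0+0+0+0+0+0+0+0+0+0+1+0+0+0 mod 2 = 1
  c[28] = d·G[:,28] = (00100101100110010010111010)·(00000000000000000000000100) mod 2 = 0+0+0+0+0+0+0+0+0+0+0+0+0+0+0+0+0+0+0+0+0+0+0+0+0+0 mod 2 = 0
  c[29] = d·G[:,29] = (00100101100110010010111010)·(00000000000000000000000010) mod 2 = 0+0+0+0+0+0+0+0+0+0+0+0+0+0+0+0+0+0+0+0+0+0+0+0+1+0 mod 2 = 1
  c[30] = d·G[:,30] = (00100101100110010010111010)·(00000000000000000000000001) mod 2 = 0+0+0+0+0+0+0+0+0+0+0+0+0+0+0+0+0+0+0+0+0+0+0+0+0+0 mod 2 = 0
Codeword = 0000010001011000110010010111010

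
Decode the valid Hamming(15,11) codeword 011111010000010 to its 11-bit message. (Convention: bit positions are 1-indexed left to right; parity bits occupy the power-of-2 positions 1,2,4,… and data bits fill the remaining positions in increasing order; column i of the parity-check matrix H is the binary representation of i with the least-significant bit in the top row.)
Parity bits occupy power-of-2 positions; data bits are at positions {3,5,6,7,9,10,11,12,13,14,15} (1-indexed).
Extract: c[3]=1 c[5]=1 c[6]=1 c[7]=0 c[9]=0 c[10]=0 c[11]=0 c[12]=0 c[13]=0 c[14]=1 c[15]=0
Data = 11100000010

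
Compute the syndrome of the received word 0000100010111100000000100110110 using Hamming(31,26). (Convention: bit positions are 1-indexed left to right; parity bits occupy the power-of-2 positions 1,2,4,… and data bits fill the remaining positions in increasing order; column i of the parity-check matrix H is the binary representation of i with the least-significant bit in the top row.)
Syndrome s = H · r^T (mod 2), r = 0000100010111100000000100110110:
  s[0] = (1010101010101010101010101010101)·(0000100010111100000000100110110) mod 2 = 0+0+0+0+1+0+0+0+1+0+1+0+1+0+0+0+0+0+0+0+0+0+1+0+0+0+1+0+1+0+0 mod 2 = 1
  s[1] = (0110011001100110011001100110011)·(0000100010111100000000100110110) mod 2 = 0+0+0+0+0+0+0+0+0+0+1+0+0+1+0+0+0+0+0+0+0+0+1+0+0+1+1+0+0+1+0 mod 2 = 0
  s[2] = (0001111000011110000111100001111)·(0000100010111100000000100110110) mod 2 = 0+0+0+0+1+0+0+0+0+0+0+1+1+1+0+0+0+0+0+0+0+0+1+0+0+0+0+0+1+1+0 mod 2 = 1
  s[3] = (0000000111111110000000011111111)·(0000100010111100000000100110110) mod 2 = 0+0+0+0+0+0+0+0+1+0+1+1+1+1+0+0+0+0+0+0+0+0+0+0+0+1+1+0+1+1+0 mod 2 = 1
  s[4] = (0000000000000001111111111111111)·(0000100010111100000000100110110) mod 2 = 0+0+0+0+0+0+0+0+0+0+0+0+0+0+0+0+0+0+0+0+0+0+1+0+0+1+1+0+1+1+0 mod 2 = 1
Syndrome = 10111
Non-zero syndrome: error at position 29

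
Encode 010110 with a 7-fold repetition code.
Repeat each bit 7× and concatenate:
0→0000000  1→1111111  0→0000000  1→1111111  1→1111111  0→0000000
Codeword = 000000011111110000000111111111111110000000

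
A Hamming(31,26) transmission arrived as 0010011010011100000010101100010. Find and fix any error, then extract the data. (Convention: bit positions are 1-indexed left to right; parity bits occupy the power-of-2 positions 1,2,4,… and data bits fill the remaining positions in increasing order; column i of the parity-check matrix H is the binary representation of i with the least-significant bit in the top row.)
Syndrome s = H · r^T (mod 2), r = 0010011010011100000010101100010:
  s[0] = (1010101010101010101010101010101)·(0010011010011100000010101100010) mod 2 = 0+0+1+0+0+0+1+0+1+0+0+0+1+0+0+0+0+0+0+0+1+0+1+0+1+0+0+0+0+0+0 mod 2 = 1
  s[1] = (0110011001100110011001100110011)·(0010011010011100000010101100010) mod 2 = 0+0+1+0+0+1+1+0+0+0+0+0+0+1+0+0+0+0+0+0+0+0+1+0+0+1+0+0+0+1+0 mod 2 = 1
  s[2] = (0001111000011110000111100001111)·(0010011010011100000010101100010) mod 2 = 0+0+0+0+0+1+1+0+0+0+0+1+1+1+0+0+0+0+0+0+1+0+1+0+0+0+0+0+0+1+0 mod 2 = 0
  s[3] = (0000000111111110000000011111111)·(0010011010011100000010101100010) mod 2 = 0+0+0+0+0+0+0+0+1+0+0+1+1+1+0+0+0+0+0+0+0+0+0+0+1+1+0+0+0+1+0 mod 2 = 1
  s[4] = (0000000000000001111111111111111)·(0010011010011100000010101100010) mod 2 = 0+0+0+0+0+0+0+0+0+0+0+0+0+0+0+0+0+0+0+0+1+0+1+0+1+1+0+0+0+1+0 mod 2 = 1
Syndrome = 11011
Column 27 of H equals this syndrome → error at bit 27 (1-indexed).
Flip bit 27: 0010011010011100000010101100010 → 0010011010011100000010101110010
Extract data bits at positions {3,5,6,7,9,10,11,12,13,14,15,17,18,19,20,21,22,23,24,25,26,27,28,29,30,31}: 10111001110000010101110010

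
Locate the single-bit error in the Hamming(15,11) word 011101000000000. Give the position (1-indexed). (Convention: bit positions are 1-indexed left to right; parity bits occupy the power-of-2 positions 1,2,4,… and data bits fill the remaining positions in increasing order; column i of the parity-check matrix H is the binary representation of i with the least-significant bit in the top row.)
Syndrome s = H · r^T (mod 2), r = 011101000000000:
  s[0] = (101010101010101)·(011101000000000) mod 2 = 0+0+1+0+0+0+0+0+0+0+0+0+0+0+0 mod 2 = 1
  s[1] = (011001100110011)·(011101000000000) mod 2 = 0+1+1+0+0+1+0+0+0+0+0+0+0+0+0 mod 2 = 1
  s[2] = (000111100001111)·(011101000000000) mod 2 = 0+0+0+1+0+1+0+0+0+0+0+0+0+0+0 mod 2 = 0
  s[3] = (000000011111111)·(011101000000000) mod 2 = 0+0+0+0+0+0+0+0+0+0+0+0+0+0+0 mod 2 = 0
Syndrome = 1100
Column i of H is the binary representation of i, so the syndrome is the binary index of the flipped bit.
Read s = 1100 with s[0] as LSB: 1·2^0 + 1·2^1 + 0·2^2 + 0·2^3 = 3.
Error is at bit position 3.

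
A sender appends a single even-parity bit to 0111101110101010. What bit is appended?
Sum of data bits: 0+1+1+1+1+0+1+1+1+0+1+0+1+0+1+0 = 10.
10 mod 2 = 0, so parity bit = 0.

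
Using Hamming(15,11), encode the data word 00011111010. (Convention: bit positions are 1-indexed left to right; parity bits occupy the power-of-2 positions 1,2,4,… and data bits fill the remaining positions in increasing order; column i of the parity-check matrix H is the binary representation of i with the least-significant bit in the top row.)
Codeword c = d · G (mod 2), d = 00011111010:
  c[0] = d·G[:,0] = (00011111010)·(11011010101) mod 2 = 0+0+0+1+1+0+1+0+0+0+0 mod 2 = 1
  c[1] = d·G[:,1] = (00011111010)·(10110110011) mod 2 = 0+0+0+1+0+1+1+0+0+1+0 mod 2 = 0
  c[2] = d·G[:,2] = (00011111010)·(10000000000) mod 2 = 0+0+0+0+0+0+0+0+0+0+0 mod 2 = 0
  c[3] = d·G[:,3] = (00011111010)·(01110001111) mod 2 = 0+0+0+1+0+0+0+1+0+1+0 mod 2 = 1
  c[4] = d·G[:,4] = (00011111010)·(01000000000) mod 2 = 0+0+0+0+0+0+0+0+0+0+0 mod 2 = 0
  c[5] = d·G[:,5] = (00011111010)·(00100000000) mod 2 = 0+0+0+0+0+0+0+0+0+0+0 mod 2 = 0
  c[6] = d·G[:,6] = (00011111010)·(00010000000) mod 2 = 0+0+0+1+0+0+0+0+0+0+0 mod 2 = 1
  c[7] = d·G[:,7] = (00011111010)·(00001111111) mod 2 = 0+0+0+0+1+1+1+1+0+1+0 mod 2 = 1
  c[8] = d·G[:,8] = (00011111010)·(00001000000) mod 2 = 0+0+0+0+1+0+0+0+0+0+0 mod 2 = 1
  c[9] = d·G[:,9] = (00011111010)·(00000100000) mod 2 = 0+0+0+0+0+1+0+0+0+0+0 mod 2 = 1
  c[10] = d·G[:,10] = (00011111010)·(00000010000) mod 2 = 0+0+0+0+0+0+1+0+0+0+0 mod 2 = 1
  c[11] = d·G[:,11] = (00011111010)·(00000001000) mod 2 = 0+0+0+0+0+0+0+1+0+0+0 mod 2 = 1
  c[12] = d·G[:,12] = (00011111010)·(00000000100) mod 2 = 0+0+0+0+0+0+0+0+0+0+0 mod 2 = 0
  c[13] = d·G[:,13] = (00011111010)·(00000000010) mod 2 = 0+0+0+0+0+0+0+0+0+1+0 mod 2 = 1
  c[14] = d·G[:,14] = (00011111010)·(00000000001) mod 2 = 0+0+0+0+0+0+0+0+0+0+0 mod 2 = 0
Codeword = 100100111111010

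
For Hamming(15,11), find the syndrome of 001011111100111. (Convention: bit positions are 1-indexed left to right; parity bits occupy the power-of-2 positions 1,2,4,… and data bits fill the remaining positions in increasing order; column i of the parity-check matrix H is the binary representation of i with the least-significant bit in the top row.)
Syndrome s = H · r^T (mod 2), r = 001011111100111:
  s[0] = (101010101010101)·(001011111100111) mod 2 = 0+0+1+0+1+0+1+0+1+0+0+0+1+0+1 mod 2 = 0
  s[1] = (011001100110011)·(001011111100111) mod 2 = 0+0+1+0+0+1+1+0+0+1+0+0+0+1+1 mod 2 = 0
  s[2] = (000111100001111)·(001011111100111) mod 2 = 0+0+0+0+1+1+1+0+0+0+0+0+1+1+1 mod 2 = 0
  s[3] = (000000011111111)·(001011111100111) mod 2 = 0+0+0+0+0+0+0+1+1+1+0+0+1+1+1 mod 2 = 0
Syndrome = 0000
s = 0: no error detected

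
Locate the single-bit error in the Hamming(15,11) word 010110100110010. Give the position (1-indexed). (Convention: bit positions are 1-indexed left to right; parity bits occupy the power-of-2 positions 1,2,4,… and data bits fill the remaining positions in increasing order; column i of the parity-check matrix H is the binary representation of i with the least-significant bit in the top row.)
Syndrome s = H · r^T (mod 2), r = 010110100110010:
  s[0] = (101010101010101)·(010110100110010) mod 2 = 0+0+0+0+1+0+1+0+0+0+1+0+0+0+0 mod 2 = 1
  s[1] = (011001100110011)·(010110100110010) mod 2 = 0+1+0+0+0+0+1+0+0+1+1+0+0+1+0 mod 2 = 1
  s[2] = (000111100001111)·(010110100110010) mod 2 = 0+0+0+1+1+0+1+0+0+0+0+0+0+1+0 mod 2 = 0
  s[3] = (000000011111111)·(010110100110010) mod 2 = 0+0+0+0+0+0+0+0+0+1+1+0+0+1+0 mod 2 = 1
Syndrome = 1101
Column i of H is the binary representation of i, so the syndrome is the binary index of the flipped bit.
Read s = 1101 with s[0] as LSB: 1·2^0 + 1·2^1 + 0·2^2 + 1·2^3 = 11.
Error is at bit position 11.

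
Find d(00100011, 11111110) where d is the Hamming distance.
XOR = 11011101, count of 1s = 6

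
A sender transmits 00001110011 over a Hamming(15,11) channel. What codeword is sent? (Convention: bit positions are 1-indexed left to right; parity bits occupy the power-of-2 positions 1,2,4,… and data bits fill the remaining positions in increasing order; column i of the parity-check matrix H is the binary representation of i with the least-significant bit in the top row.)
Codeword c = d · G (mod 2), d = 00001110011:
  c[0] = d·G[:,0] = (00001110011)·(11011010101) mod 2 = 0+0+0+0+1+0+1+0+0+0+1 mod 2 = 1
  c[1] = d·G[:,1] = (00001110011)·(10110110011) mod 2 = 0+0+0+0+0+1+1+0+0+1+1 mod 2 = 0
  c[2] = d·G[:,2] = (00001110011)·(10000000000) mod 2 = 0+0+0+0+0+0+0+0+0+0+0 mod 2 = 0
  c[3] = d·G[:,3] = (00001110011)·(01110001111) mod 2 = 0+0+0+0+0+0+0+0+0+1+1 mod 2 = 0
  c[4] = d·G[:,4] = (00001110011)·(01000000000) mod 2 = 0+0+0+0+0+0+0+0+0+0+0 mod 2 = 0
  c[5] = d·G[:,5] = (00001110011)·(00100000000) mod 2 = 0+0+0+0+0+0+0+0+0+0+0 mod 2 = 0
  c[6] = d·G[:,6] = (00001110011)·(00010000000) mod 2 = 0+0+0+0+0+0+0+0+0+0+0 mod 2 = 0
  c[7] = d·G[:,7] = (00001110011)·(00001111111) mod 2 = 0+0+0+0+1+1+1+0+0+1+1 mod 2 = 1
  c[8] = d·G[:,8] = (00001110011)·(00001000000) mod 2 = 0+0+0+0+1+0+0+0+0+0+0 mod 2 = 1
  c[9] = d·G[:,9] = (00001110011)·(00000100000) mod 2 = 0+0+0+0+0+1+0+0+0+0+0 mod 2 = 1
  c[10] = d·G[:,10] = (00001110011)·(00000010000) mod 2 = 0+0+0+0+0+0+1+0+0+0+0 mod 2 = 1
  c[11] = d·G[:,11] = (00001110011)·(00000001000) mod 2 = 0+0+0+0+0+0+0+0+0+0+0 mod 2 = 0
  c[12] = d·G[:,12] = (00001110011)·(00000000100) mod 2 = 0+0+0+0+0+0+0+0+0+0+0 mod 2 = 0
  c[13] = d·G[:,13] = (00001110011)·(00000000010) mod 2 = 0+0+0+0+0+0+0+0+0+1+0 mod 2 = 1
  c[14] = d·G[:,14] = (00001110011)·(00000000001) mod 2 = 0+0+0+0+0+0+0+0+0+0+1 mod 2 = 1
Codeword = 100000011110011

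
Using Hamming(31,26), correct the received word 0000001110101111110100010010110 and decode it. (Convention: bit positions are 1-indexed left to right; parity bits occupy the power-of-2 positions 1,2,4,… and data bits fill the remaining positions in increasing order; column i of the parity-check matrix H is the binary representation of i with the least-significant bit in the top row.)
Syndrome s = H · r^T (mod 2), r = 0000001110101111110100010010110:
  s[0] = (1010101010101010101010101010101)·(0000001110101111110100010010110) mod 2 = 0+0+0+0+0+0+1+0+1+0+1+0+1+0+1+0+1+0+0+0+0+0+0+0+0+0+1+0+1+0+0 mod 2 = 0
  s[1] = (0110011001100110011001100110011)·(0000001110101111110100010010110) mod 2 = 0+0+0+0+0+0+1+0+0+0+1+0+0+1+1+0+0+1+0+0+0+0+0+0+0+0+1+0+0+1+0 mod 2 = 1
  s[2] = (0001111000011110000111100001111)·(0000001110101111110100010010110) mod 2 = 0+0+0+0+0+0+1+0+0+0+0+0+1+1+1+0+0+0+0+1+0+0+0+0+0+0+0+0+1+1+0 mod 2 = 1
  s[3] = (0000000111111110000000011111111)·(0000001110101111110100010010110) mod 2 = 0+0+0+0+0+0+0+1+1+0+1+0+1+1+1+0+0+0+0+0+0+0+0+1+0+0+1+0+1+1+0 mod 2 = 0
  s[4] = (0000000000000001111111111111111)·(0000001110101111110100010010110) mod 2 = 0+0+0+0+0+0+0+0+0+0+0+0+0+0+0+1+1+1+0+1+0+0+0+1+0+0+1+0+1+1+0 mod 2 = 0
Syndrome = 01100
Column 6 of H equals this syndrome → error at bit 6 (1-indexed).
Flip bit 6: 0000001110101111110100010010110 → 0000011110101111110100010010110
Extract data bits at positions {3,5,6,7,9,10,11,12,13,14,15,17,18,19,20,21,22,23,24,25,26,27,28,29,30,31}: 00111010111110100010010110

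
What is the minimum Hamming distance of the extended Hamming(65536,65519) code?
d_min = 4 (adding an overall parity bit to Hamming(65535,65519) raises d_min from 3 to 4).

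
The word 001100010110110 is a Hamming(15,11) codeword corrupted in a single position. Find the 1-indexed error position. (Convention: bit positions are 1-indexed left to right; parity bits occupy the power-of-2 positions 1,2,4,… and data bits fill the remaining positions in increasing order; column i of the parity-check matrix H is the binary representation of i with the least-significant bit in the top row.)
Syndrome s = H · r^T (mod 2), r = 001100010110110:
  s[0] = (101010101010101)·(001100010110110) mod 2 = 0+0+1+0+0+0+0+0+0+0+1+0+1+0+0 mod 2 = 1
  s[1] = (011001100110011)·(001100010110110) mod 2 = 0+0+1+0+0+0+0+0+0+1+1+0+0+1+0 mod 2 = 0
  s[2] = (000111100001111)·(001100010110110) mod 2 = 0+0+0+1+0+0+0+0+0+0+0+0+1+1+0 mod 2 = 1
  s[3] = (000000011111111)·(001100010110110) mod 2 = 0+0+0+0+0+0+0+1+0+1+1+0+1+1+0 mod 2 = 1
Syndrome = 1011
Column i of H is the binary representation of i, so the syndrome is the binary index of the flipped bit.
Read s = 1011 with s[0] as LSB: 1·2^0 + 0·2^1 + 1·2^2 + 1·2^3 = 13.
Error is at bit position 13.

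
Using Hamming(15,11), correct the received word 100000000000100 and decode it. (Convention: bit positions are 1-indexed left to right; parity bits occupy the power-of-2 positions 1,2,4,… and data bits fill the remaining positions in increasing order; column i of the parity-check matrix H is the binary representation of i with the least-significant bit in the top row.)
Syndrome s = H · r^T (mod 2), r = 100000000000100:
  s[0] = (101010101010101)·(100000000000100) mod 2 = 1+0+0+0+0+0+0+0+0+0+0+0+1+0+0 mod 2 = 0
  s[1] = (011001100110011)·(100000000000100) mod 2 = 0+0+0+0+0+0+0+0+0+0+0+0+0+0+0 mod 2 = 0
  s[2] = (000111100001111)·(100000000000100) mod 2 = 0+0+0+0+0+0+0+0+0+0+0+0+1+0+0 mod 2 = 1
  s[3] = (000000011111111)·(100000000000100) mod 2 = 0+0+0+0+0+0+0+0+0+0+0+0+1+0+0 mod 2 = 1
Syndrome = 0011
Column 12 of H equals this syndrome → error at bit 12 (1-indexed).
Flip bit 12: 100000000000100 → 100000000001100
Extract data bits at positions {3,5,6,7,9,10,11,12,13,14,15}: 00000001100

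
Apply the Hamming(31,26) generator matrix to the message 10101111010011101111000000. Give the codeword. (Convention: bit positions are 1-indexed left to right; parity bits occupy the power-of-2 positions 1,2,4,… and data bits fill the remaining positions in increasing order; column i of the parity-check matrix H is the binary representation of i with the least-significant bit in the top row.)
Codeword c = d · G (mod 2), d = 10101111010011101111000000:
  c[0] = d·G[:,0] = (10101111010011101111000000)·(11011010101101010101010101) mod 2 = 1+0+0+0+1+0+1+0+0+0+0+0+0+1+0+0+0+1+0+1+0+0+0+0+0+0 mod 2 = 0
  c[1] = d·G[:,1] = (10101111010011101111000000)·(10110110011011001100110011) mod 2 = 1+0+1+0+0+1+1+0+0+1+0+0+1+1+0+0+1+1+0+0+0+0+0+0+0+0 mod 2 = 1
  c[2] = d·G[:,2] = (10101111010011101111000000)·(10000000000000000000000000) mod 2 = 1+0+0+0+0+0+0+0+0+0+0+0+0+0+0+0+0+0+0+0+0+0+0+0+0+0 mod 2 = 1
  c[3] = d·G[:,3] = (10101111010011101111000000)·(01110001111000111100001111) mod 2 = 0+0+1+0+0+0+0+1+0+1+0+0+0+0+1+0+1+1+0+0+0+0+0+0+0+0 mod 2 = 0
  c[4] = d·G[:,4] = (10101111010011101111000000)·(01000000000000000000000000) mod 2 = 0+0+0+0+0+0+0+0+0+0+0+0+0+0+0+0+0+0+0+0+0+0+0+0+0+0 mod 2 = 0
  c[5] = d·G[:,5] = (10101111010011101111000000)·(00100000000000000000000000) mod 2 = 0+0+1+0+0+0+0+0+0+0+0+0+0+0+0+0+0+0+0+0+0+0+0+0+0+0 mod 2 = 1
  c[6] = d·G[:,6] = (10101111010011101111000000)·(00010000000000000000000000) mod 2 = 0+0+0+0+0+0+0+0+0+0+0+0+0+0+0+0+0+0+0+0+0+0+0+0+0+0 mod 2 = 0
  c[7] = d·G[:,7] = (10101111010011101111000000)·(00001111111000000011111111) mod 2 = 0+0+0+0+1+1+1+1+0+1+0+0+0+0+0+0+0+0+1+1+0+0+0+0+0+0 mod 2 = 1
  c[8] = d·G[:,8] = (10101111010011101111000000)·(00001000000000000000000000) mod 2 = 0+0+0+0+1+0+0+0+0+0+0+0+0+0+0+0+0+0+0+0+0+0+0+0+0+0 mod 2 = 1
  c[9] = d·G[:,9] = (10101111010011101111000000)·(00000100000000000000000000) mod 2 = 0+0+0+0+0+1+0+0+0+0+0+0+0+0+0+0+0+0+0+0+0+0+0+0+0+0 mod 2 = 1
  c[10] = d·G[:,10] = (10101111010011101111000000)·(00000010000000000000000000) mod 2 = 0+0+0+0+0+0+1+0+0+0+0+0+0+0+0+0+0+0+0+0+0+0+0+0+0+0 mod 2 = 1
  c[11] = d·G[:,11] = (10101111010011101111000000)·(00000001000000000000000000) mod 2 = 0+0+0+0+0+0+0+1+0+0+0+0+0+0+0+0+0+0+0+0+0+0+0+0+0+0 mod 2 = 1
  c[12] = d·G[:,12] = (10101111010011101111000000)·(00000000100000000000000000) mod 2 = 0+0+0+0+0+0+0+0+0+0+0+0+0+0+0+0+0+0+0+0+0+0+0+0+0+0 mod 2 = 0
  c[13] = d·G[:,13] = (10101111010011101111000000)·(00000000010000000000000000) mod 2 = 0+0+0+0+0+0+0+0+0+1+0+0+0+0+0+0+0+0+0+0+0+0+0+0+0+0 mod 2 = 1
  c[14] = d·G[:,14] = (10101111010011101111000000)·(00000000001000000000000000) mod 2 = 0+0+0+0+0+0+0+0+0+0+0+0+0+0+0+0+0+0+0+0+0+0+0+0+0+0 mod 2 = 0
  c[15] = d·G[:,15] = (10101111010011101111000000)·(00000000000111111111111111) mod 2 = 0+0+0+0+0+0+0+0+0+0+0+0+1+1+1+0+1+1+1+1+0+0+0+0+0+0 mod 2 = 1
  c[16] = d·G[:,16] = (10101111010011101111000000)·(00000000000100000000000000) mod 2 = 0+0+0+0+0+0+0+0+0+0+0+0+0+0+0+0+0+0+0+0+0+0+0+0+0+0 mod 2 = 0
  c[17] = d·G[:,17] = (10101111010011101111000000)·(00000000000010000000000000) mod 2 = 0+0+0+0+0+0+0+0+0+0+0+0+1+0+0+0+0+0+0+0+0+0+0+0+0+0 mod 2 = 1
  c[18] = d·G[:,18] = (10101111010011101111000000)·(00000000000001000000000000) mod 2 = 0+0+0+0+0+0+0+0+0+0+0+0+0+1+0+0+0+0+0+0+0+0+0+0+0+0 mod 2 = 1
  c[19] = d·G[:,19] = (10101111010011101111000000)·(00000000000000100000000000) mod 2 = 0+0+0+0+0+0+0+0+0+0+0+0+0+0+1+0+0+0+0+0+0+0+0+0+0+0 mod 2 = 1
  c[20] = d·G[:,20] = (10101111010011101111000000)·(00000000000000010000000000) mod 2 = 0+0+0+0+0+0+0+0+0+0+0+0+0+0+0+0+0+0+0+0+0+0+0+0+0+0 mod 2 = 0
  c[21] = d·G[:,21] = (10101111010011101111000000)·(00000000000000001000000000) mod 2 = 0+0+0+0+0+0+0+0+0+0+0+0+0+0+0+0+1+0+0+0+0+0+0+0+0+0 mod 2 = 1
  c[22] = d·G[:,22] = (10101111010011101111000000)·(00000000000000000100000000) mod 2 = 0+0+0+0+0+0+0+0+0+0+0+0+0+0+0+0+0+1+0+0+0+0+0+0+0+0 mod 2 = 1
  c[23] = d·G[:,23] = (10101111010011101111000000)·(00000000000000000010000000) mod 2 = 0+0+0+0+0+0+0+0+0+0+0+0+0+0+0+0+0+0+1+0+0+0+0+0+0+0 mod 2 = 1
  c[24] = d·G[:,24] = (10101111010011101111000000)·(00000000000000000001000000) mod 2 = 0+0+0+0+0+0+0+0+0+0+0+0+0+0+0+0+0+0+0+1+0+0+0+0+0+0 mod 2 = 1
  c[25] = d·G[:,25] = (10101111010011101111000000)·(00000000000000000000100000) mod 2 = 0+0+0+0+0+0+0+0+0+0+0+0+0+0+0+0+0+0+0+0+0+0+0+0+0+0 mod 2 = 0
  c[26] = d·G[:,26] = (10101111010011101111000000)·(00000000000000000000010000) mod 2 = 0+0+0+0+0+0+0+0+0+0+0+0+0+0+0+0+0+0+0+0+0+0+0+0+0+0 mod 2 = 0
  c[27] = d·G[:,27] = (10101111010011101111000000)·(00000000000000000000001000) mod 2 = 0+0+0+0+0+0+0+0+0+0+0+0+0+0+0+0+0+0+0+0+0+0+0+0+0+0 mod 2 = 0
  c[28] = d·G[:,28] = (10101111010011101111000000)·(00000000000000000000000100) mod 2 = 0+0+0+0+0+0+0+0+0+0+0+0+0+0+0+0+0+0+0+0+0+0+0+0+0+0 mod 2 = 0
  c[29] = d·G[:,29] = (10101111010011101111000000)·(00000000000000000000000010) mod 2 = 0+0+0+0+0+0+0+0+0+0+0+0+0+0+0+0+0+0+0+0+0+0+0+0+0+0 mod 2 = 0
  c[30] = d·G[:,30] = (10101111010011101111000000)·(00000000000000000000000001) mod 2 = 0+0+0+0+0+0+0+0+0+0+0+0+0+0+0+0+0+0+0+0+0+0+0+0+0+0 mod 2 = 0
Codeword = 0110010111110101011101111000000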